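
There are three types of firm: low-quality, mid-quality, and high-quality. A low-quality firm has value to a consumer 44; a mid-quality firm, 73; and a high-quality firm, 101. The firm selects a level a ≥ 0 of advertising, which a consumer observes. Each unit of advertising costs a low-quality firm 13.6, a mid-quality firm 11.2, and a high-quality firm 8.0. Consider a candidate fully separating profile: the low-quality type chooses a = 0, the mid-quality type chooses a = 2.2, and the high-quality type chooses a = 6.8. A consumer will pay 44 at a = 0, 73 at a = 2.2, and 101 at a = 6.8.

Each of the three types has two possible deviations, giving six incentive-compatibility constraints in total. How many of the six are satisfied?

Low-quality (own payoff 44): to a=2.2 gives 73 − 13.6×2.2 = 43.08 → no gain ✓; to a=6.8 gives 101 − 13.6×6.8 = 8.52 → no gain ✓.
Mid-quality (own payoff 73 − 11.2×2.2 = 48.36): to a=0 gives 44 → no gain ✓; to a=6.8 gives 101 − 11.2×6.8 = 24.84 → no gain ✓.
High-quality (own payoff 101 − 8.0×6.8 = 46.6): to a=0 gives 44 → no gain ✓; to a=2.2 gives 73 − 8.0×2.2 = 55.4 → profitable ✗.
5 of the 6 constraints hold; not an equilibrium.

5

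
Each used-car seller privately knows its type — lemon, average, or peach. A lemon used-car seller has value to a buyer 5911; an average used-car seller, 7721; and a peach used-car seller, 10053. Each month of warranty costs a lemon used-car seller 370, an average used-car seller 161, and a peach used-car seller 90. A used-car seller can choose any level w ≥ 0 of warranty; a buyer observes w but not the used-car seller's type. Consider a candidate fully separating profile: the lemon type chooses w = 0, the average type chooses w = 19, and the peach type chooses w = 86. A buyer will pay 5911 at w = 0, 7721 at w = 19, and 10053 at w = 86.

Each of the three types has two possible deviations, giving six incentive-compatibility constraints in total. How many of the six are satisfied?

3

Peach (own payoff 10053 − 90×86 = 2313): to w=0 gives 5911 → profitable ✗; to w=19 gives 7721 − 90×19 = 6011 → profitable ✗.
Average (own payoff 7721 − 161×19 = 4662): to w=0 gives 5911 → profitable ✗; to w=86 gives 10053 − 161×86 = -3793 → no gain ✓.
Lemon (own payoff 5911): to w=19 gives 7721 − 370×19 = 691 → no gain ✓; to w=86 gives 10053 − 370×86 = -21767 → no gain ✓.
3 of the 6 constraints hold; not an equilibrium.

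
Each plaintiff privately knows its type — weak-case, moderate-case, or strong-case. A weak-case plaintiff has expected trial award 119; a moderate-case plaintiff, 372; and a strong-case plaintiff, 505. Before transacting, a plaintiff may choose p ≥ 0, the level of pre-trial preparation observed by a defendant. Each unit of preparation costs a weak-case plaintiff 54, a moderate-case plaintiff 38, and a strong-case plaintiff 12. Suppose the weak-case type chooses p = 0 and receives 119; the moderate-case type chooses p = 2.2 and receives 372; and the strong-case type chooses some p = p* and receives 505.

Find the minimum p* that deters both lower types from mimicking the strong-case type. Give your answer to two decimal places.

7.15

Weak-case type (on-path payoff 119) won't mimic when 119 ≥ 505 − 54·p*, i.e. p* ≥ 7.15.
Moderate-case type (on-path payoff 372 − 38×2.2 = 288.4) won't mimic when 288.4 ≥ 505 − 38·p*, i.e. p* ≥ 5.70.
Both must hold, so p* = max(7.15, 5.70) = 7.15. The weak-case type's constraint binds.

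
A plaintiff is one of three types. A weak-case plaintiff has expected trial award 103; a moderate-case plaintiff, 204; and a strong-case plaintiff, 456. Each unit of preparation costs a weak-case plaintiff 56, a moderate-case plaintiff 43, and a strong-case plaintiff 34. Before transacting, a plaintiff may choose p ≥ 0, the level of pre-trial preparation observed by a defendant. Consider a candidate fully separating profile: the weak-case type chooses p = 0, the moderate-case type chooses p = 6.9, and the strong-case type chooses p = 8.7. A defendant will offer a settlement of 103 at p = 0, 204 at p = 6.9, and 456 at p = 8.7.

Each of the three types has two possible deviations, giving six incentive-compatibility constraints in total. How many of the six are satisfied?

4

Moderate-case (own payoff 204 − 43×6.9 = -92.7): to p=0 gives 103 → profitable ✗; to p=8.7 gives 456 − 43×8.7 = 81.9 → profitable ✗.
Weak-case (own payoff 103): to p=6.9 gives 204 − 56×6.9 = -182.4 → no gain ✓; to p=8.7 gives 456 − 56×8.7 = -31.2 → no gain ✓.
Strong-case (own payoff 456 − 34×8.7 = 160.2): to p=0 gives 103 → no gain ✓; to p=6.9 gives 204 − 34×6.9 = -30.6 → no gain ✓.
4 of the 6 constraints hold; not an equilibrium.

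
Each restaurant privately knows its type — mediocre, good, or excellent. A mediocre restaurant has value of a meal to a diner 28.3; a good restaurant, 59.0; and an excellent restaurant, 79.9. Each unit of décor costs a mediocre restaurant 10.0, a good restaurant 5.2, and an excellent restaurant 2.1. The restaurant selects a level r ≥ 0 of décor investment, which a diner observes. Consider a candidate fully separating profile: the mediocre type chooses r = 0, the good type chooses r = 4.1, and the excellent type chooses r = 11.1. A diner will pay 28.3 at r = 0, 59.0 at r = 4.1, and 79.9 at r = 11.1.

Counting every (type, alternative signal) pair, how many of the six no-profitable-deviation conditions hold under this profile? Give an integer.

Excellent (own payoff 79.9 − 2.1×11.1 = 56.59): to r=0 gives 28.3 → no gain ✓; to r=4.1 gives 59.0 − 2.1×4.1 = 50.39 → no gain ✓.
Mediocre (own payoff 28.3): to r=4.1 gives 59.0 − 10.0×4.1 = 18 → no gain ✓; to r=11.1 gives 79.9 − 10.0×11.1 = -31.1 → no gain ✓.
Good (own payoff 59.0 − 5.2×4.1 = 37.68): to r=0 gives 28.3 → no gain ✓; to r=11.1 gives 79.9 − 5.2×11.1 = 22.18 → no gain ✓.
6 of the 6 constraints hold; this profile is a separating equilibrium.

6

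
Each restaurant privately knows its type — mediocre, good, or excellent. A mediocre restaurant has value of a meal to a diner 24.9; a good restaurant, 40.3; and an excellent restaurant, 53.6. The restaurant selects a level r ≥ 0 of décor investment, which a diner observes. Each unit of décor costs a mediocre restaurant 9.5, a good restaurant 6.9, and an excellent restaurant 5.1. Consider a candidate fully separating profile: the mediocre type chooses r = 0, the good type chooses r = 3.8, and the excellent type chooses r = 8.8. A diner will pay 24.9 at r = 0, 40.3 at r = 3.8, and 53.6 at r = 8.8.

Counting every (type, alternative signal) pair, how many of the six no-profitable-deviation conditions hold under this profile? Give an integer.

3

Good (own payoff 40.3 − 6.9×3.8 = 14.08): to r=0 gives 24.9 → profitable ✗; to r=8.8 gives 53.6 − 6.9×8.8 = -7.12 → no gain ✓.
Excellent (own payoff 53.6 − 5.1×8.8 = 8.72): to r=0 gives 24.9 → profitable ✗; to r=3.8 gives 40.3 − 5.1×3.8 = 20.92 → profitable ✗.
Mediocre (own payoff 24.9): to r=3.8 gives 40.3 − 9.5×3.8 = 4.2 → no gain ✓; to r=8.8 gives 53.6 − 9.5×8.8 = -30 → no gain ✓.
3 of the 6 constraints hold; not an equilibrium.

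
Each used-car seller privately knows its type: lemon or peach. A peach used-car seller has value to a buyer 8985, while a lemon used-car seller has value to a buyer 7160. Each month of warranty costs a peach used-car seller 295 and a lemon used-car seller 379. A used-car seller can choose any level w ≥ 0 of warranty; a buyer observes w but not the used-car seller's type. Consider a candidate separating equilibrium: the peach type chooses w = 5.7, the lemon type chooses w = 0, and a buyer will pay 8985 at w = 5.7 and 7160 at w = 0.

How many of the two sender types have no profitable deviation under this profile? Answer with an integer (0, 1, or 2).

Lemon type: stay at 0 → 7160; mimic → 8985 − 379 × 5.7 = 6824.7. IC holds (7160 ≥ 6824.7).
Peach type: signal → 8985 − 295 × 5.7 = 7303.5; deviate to 0 → 7160. IC holds (7303.5 ≥ 7160).
2 of 2 constraints hold, so this is a separating equilibrium.

2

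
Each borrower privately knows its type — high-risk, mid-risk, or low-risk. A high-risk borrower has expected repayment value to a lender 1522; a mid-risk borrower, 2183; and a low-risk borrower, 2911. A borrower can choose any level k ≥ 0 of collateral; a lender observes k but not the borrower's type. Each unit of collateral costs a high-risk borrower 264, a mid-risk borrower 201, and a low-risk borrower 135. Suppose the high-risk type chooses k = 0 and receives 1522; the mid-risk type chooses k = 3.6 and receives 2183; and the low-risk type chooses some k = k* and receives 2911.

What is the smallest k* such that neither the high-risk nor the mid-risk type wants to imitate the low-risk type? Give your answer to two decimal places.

7.22

Mid-risk type (on-path payoff 2183 − 201×3.6 = 1459.4) won't mimic when 1459.4 ≥ 2911 − 201·k*, i.e. k* ≥ 7.22.
High-risk type (on-path payoff 1522) won't mimic when 1522 ≥ 2911 − 264·k*, i.e. k* ≥ 5.26.
Both must hold, so k* = max(5.26, 7.22) = 7.22. The mid-risk type's constraint binds.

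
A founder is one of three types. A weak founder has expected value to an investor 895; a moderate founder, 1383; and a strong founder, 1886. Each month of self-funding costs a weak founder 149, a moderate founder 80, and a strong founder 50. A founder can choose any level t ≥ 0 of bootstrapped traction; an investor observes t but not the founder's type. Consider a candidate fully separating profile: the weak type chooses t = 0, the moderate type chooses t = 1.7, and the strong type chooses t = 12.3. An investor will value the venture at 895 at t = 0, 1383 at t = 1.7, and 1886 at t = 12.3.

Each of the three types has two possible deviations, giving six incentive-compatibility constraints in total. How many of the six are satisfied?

4

Moderate (own payoff 1383 − 80×1.7 = 1247): to t=0 gives 895 → no gain ✓; to t=12.3 gives 1886 − 80×12.3 = 902 → no gain ✓.
Strong (own payoff 1886 − 50×12.3 = 1271): to t=0 gives 895 → no gain ✓; to t=1.7 gives 1383 − 50×1.7 = 1298 → profitable ✗.
Weak (own payoff 895): to t=1.7 gives 1383 − 149×1.7 = 1129.7 → profitable ✗; to t=12.3 gives 1886 − 149×12.3 = 53.3 → no gain ✓.
4 of the 6 constraints hold; not an equilibrium.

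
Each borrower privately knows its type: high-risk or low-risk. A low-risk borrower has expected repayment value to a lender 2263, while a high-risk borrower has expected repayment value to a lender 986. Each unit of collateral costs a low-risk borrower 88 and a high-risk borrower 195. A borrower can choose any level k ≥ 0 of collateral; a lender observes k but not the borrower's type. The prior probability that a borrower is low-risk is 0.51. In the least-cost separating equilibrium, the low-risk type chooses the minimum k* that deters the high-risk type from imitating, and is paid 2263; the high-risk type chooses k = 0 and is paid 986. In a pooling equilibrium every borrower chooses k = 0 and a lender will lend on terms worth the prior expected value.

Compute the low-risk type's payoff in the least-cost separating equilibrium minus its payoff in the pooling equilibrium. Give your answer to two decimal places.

Least-cost separating signal: k* solves 986 = 2263 − 195·k*, so k* = (2263 − 986)/195 ≈ 6.5487.
Low-risk type's separating payoff: 2263 − 88 × k* = 2263 − 88 × (2263 − 986)/195 = 2263 − 112376/195 ≈ 1686.7128.
Pooling payoff: 0.51 × 2263 + 0.49 × 986 = 1637.27.
Difference: 1686.7128 − 1637.27 = 49.4428, i.e. 49.44 to two decimal places.
The low-risk type prefers to separate.

49.44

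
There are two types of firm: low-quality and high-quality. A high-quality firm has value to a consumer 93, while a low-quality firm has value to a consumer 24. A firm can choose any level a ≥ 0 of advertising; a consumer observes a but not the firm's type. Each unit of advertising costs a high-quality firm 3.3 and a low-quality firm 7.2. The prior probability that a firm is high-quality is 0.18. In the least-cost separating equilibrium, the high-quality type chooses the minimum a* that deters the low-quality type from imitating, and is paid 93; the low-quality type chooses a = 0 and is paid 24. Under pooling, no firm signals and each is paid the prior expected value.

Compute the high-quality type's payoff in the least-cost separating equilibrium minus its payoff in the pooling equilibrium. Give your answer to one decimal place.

25.0

Least-cost separating signal: a* solves 24 = 93 − 7.2·a*, so a* = (93 − 24)/7.2 ≈ 9.5833.
High-quality type's separating payoff: 93 − 3.3 × a* = 93 − 3.3 × (93 − 24)/7.2 = 93 − 227.7/7.2 = 61.375.
Pooling payoff: 0.18 × 93 + 0.82 × 24 = 36.42.
Difference: 61.375 − 36.42 = 24.955, i.e. 25.0 to one decimal place.
The high-quality type prefers to separate.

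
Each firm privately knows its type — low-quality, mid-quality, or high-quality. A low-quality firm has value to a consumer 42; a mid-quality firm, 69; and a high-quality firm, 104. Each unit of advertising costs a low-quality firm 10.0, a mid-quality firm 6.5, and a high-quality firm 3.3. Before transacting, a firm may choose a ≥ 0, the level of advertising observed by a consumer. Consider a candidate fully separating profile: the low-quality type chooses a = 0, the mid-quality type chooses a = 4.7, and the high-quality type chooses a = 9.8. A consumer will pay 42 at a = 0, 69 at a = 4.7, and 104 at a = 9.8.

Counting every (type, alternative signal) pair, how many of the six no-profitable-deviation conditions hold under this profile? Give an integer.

Low-quality (own payoff 42): to a=4.7 gives 69 − 10.0×4.7 = 22 → no gain ✓; to a=9.8 gives 104 − 10.0×9.8 = 6 → no gain ✓.
Mid-quality (own payoff 69 − 6.5×4.7 = 38.45): to a=0 gives 42 → profitable ✗; to a=9.8 gives 104 − 6.5×9.8 = 40.3 → profitable ✗.
High-quality (own payoff 104 − 3.3×9.8 = 71.66): to a=0 gives 42 → no gain ✓; to a=4.7 gives 69 − 3.3×4.7 = 53.49 → no gain ✓.
4 of the 6 constraints hold; not an equilibrium.

4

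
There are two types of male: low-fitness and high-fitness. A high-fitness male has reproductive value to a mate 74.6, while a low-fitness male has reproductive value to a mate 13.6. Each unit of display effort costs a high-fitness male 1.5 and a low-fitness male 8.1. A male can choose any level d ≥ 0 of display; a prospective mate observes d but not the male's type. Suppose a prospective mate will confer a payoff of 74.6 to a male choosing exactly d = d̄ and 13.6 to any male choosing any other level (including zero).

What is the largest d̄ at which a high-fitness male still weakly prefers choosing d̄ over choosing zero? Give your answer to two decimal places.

40.67

Choosing d̄ yields the high-fitness type 74.6 − 1.5·d̄; choosing zero yields 13.6.
The high-fitness type is indifferent at 74.6 − 1.5·d̄ = 13.6, i.e. d̄ = (74.6 − 13.6) / 1.5 ≈ 40.67.
For any d̄ above 40.67 the high-fitness type would rather pool at zero, so separation collapses.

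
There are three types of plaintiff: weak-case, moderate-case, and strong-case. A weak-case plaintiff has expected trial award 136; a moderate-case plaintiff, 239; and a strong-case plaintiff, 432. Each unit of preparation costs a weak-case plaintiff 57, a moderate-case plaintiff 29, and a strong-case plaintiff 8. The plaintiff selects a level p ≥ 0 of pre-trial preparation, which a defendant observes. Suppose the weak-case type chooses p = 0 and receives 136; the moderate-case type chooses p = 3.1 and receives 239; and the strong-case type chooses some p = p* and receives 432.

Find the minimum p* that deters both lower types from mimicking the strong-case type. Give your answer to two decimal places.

9.76

Weak-case type (on-path payoff 136) won't mimic when 136 ≥ 432 − 57·p*, i.e. p* ≥ 5.19.
Moderate-case type (on-path payoff 239 − 29×3.1 = 149.1) won't mimic when 149.1 ≥ 432 − 29·p*, i.e. p* ≥ 9.76.
Both must hold, so p* = max(5.19, 9.76) = 9.76. The moderate-case type's constraint binds.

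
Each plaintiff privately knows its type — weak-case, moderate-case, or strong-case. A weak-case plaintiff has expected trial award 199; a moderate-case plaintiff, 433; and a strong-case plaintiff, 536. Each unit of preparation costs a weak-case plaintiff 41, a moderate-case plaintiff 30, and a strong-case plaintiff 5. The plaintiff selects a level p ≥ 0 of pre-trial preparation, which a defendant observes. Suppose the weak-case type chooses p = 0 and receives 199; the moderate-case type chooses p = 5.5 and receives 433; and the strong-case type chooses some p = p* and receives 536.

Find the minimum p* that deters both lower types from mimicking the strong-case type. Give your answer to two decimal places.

8.93

Weak-case type (on-path payoff 199) won't mimic when 199 ≥ 536 − 41·p*, i.e. p* ≥ 8.22.
Moderate-case type (on-path payoff 433 − 30×5.5 = 268) won't mimic when 268 ≥ 536 − 30·p*, i.e. p* ≥ 8.93.
Both must hold, so p* = max(8.22, 8.93) = 8.93. The moderate-case type's constraint binds.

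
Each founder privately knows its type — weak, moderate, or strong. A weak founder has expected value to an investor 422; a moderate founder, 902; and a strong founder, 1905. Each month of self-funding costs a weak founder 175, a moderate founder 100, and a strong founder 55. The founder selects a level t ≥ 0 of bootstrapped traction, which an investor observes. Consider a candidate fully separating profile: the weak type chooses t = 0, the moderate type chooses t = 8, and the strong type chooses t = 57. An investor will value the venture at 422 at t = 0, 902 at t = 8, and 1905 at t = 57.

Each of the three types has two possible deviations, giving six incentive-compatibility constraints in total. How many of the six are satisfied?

3

Weak (own payoff 422): to t=8 gives 902 − 175×8 = -498 → no gain ✓; to t=57 gives 1905 − 175×57 = -8070 → no gain ✓.
Moderate (own payoff 902 − 100×8 = 102): to t=0 gives 422 → profitable ✗; to t=57 gives 1905 − 100×57 = -3795 → no gain ✓.
Strong (own payoff 1905 − 55×57 = -1230): to t=0 gives 422 → profitable ✗; to t=8 gives 902 − 55×8 = 462 → profitable ✗.
3 of the 6 constraints hold; not an equilibrium.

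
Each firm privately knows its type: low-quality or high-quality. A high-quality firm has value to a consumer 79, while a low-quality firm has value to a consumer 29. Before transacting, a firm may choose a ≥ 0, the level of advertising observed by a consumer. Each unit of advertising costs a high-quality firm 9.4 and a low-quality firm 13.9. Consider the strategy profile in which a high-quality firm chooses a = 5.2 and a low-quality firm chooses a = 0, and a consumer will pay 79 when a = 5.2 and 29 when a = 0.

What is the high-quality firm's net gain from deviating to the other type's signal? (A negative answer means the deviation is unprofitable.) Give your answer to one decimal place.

Playing a = 5.2 the high-quality firm receives 79 − 9.4 × 5.2 = 30.12.
Deviating to a = 0 yields 29 instead.
Gain from deviating: 29 − 30.12 = -1.12, i.e. -1.1 to one decimal place.
The gain is negative, so the high-quality type's incentive-compatibility constraint is satisfied.

-1.1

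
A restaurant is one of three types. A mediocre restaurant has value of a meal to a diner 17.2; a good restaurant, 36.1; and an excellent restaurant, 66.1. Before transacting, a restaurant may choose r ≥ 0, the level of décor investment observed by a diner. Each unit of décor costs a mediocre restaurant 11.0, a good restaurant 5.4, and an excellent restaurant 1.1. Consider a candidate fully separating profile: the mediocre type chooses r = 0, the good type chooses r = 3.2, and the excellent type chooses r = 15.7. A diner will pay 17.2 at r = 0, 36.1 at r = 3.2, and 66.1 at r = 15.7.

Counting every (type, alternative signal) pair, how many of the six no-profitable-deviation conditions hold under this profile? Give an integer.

6

Good (own payoff 36.1 − 5.4×3.2 = 18.82): to r=0 gives 17.2 → no gain ✓; to r=15.7 gives 66.1 − 5.4×15.7 = -18.68 → no gain ✓.
Mediocre (own payoff 17.2): to r=3.2 gives 36.1 − 11.0×3.2 = 0.9 → no gain ✓; to r=15.7 gives 66.1 − 11.0×15.7 = -106.6 → no gain ✓.
Excellent (own payoff 66.1 − 1.1×15.7 = 48.83): to r=0 gives 17.2 → no gain ✓; to r=3.2 gives 36.1 − 1.1×3.2 = 32.58 → no gain ✓.
6 of the 6 constraints hold; this profile is a separating equilibrium.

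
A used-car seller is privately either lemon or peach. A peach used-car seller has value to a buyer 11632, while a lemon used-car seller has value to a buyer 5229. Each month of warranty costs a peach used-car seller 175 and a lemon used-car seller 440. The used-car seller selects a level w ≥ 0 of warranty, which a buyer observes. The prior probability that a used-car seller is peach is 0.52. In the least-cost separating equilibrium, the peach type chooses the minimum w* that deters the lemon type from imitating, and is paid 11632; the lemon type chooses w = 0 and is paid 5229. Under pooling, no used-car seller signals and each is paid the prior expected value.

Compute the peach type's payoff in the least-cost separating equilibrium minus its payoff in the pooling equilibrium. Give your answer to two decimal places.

526.79

Least-cost separating signal: w* solves 5229 = 11632 − 440·w*, so w* = (11632 − 5229)/440 ≈ 14.5523.
Peach type's separating payoff: 11632 − 175 × w* = 11632 − 175 × (11632 − 5229)/440 = 11632 − 1120525/440 ≈ 9085.3523.
Pooling payoff: 0.52 × 11632 + 0.48 × 5229 = 8558.56.
Difference: 9085.3523 − 8558.56 = 526.7923, i.e. 526.79 to two decimal places.
The peach type prefers to separate.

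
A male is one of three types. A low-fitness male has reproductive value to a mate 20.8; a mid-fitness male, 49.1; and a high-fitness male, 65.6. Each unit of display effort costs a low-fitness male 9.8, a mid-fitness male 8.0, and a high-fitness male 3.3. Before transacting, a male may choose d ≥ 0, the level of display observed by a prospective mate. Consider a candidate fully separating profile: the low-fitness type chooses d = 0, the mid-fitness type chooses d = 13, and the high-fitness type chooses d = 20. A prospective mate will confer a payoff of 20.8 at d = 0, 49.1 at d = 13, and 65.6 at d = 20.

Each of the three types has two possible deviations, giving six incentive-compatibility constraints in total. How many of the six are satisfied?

3

High-fitness (own payoff 65.6 − 3.3×20 = -0.4): to d=0 gives 20.8 → profitable ✗; to d=13 gives 49.1 − 3.3×13 = 6.2 → profitable ✗.
Low-fitness (own payoff 20.8): to d=13 gives 49.1 − 9.8×13 = -78.3 → no gain ✓; to d=20 gives 65.6 − 9.8×20 = -130.4 → no gain ✓.
Mid-fitness (own payoff 49.1 − 8.0×13 = -54.9): to d=0 gives 20.8 → profitable ✗; to d=20 gives 65.6 − 8.0×20 = -94.4 → no gain ✓.
3 of the 6 constraints hold; not an equilibrium.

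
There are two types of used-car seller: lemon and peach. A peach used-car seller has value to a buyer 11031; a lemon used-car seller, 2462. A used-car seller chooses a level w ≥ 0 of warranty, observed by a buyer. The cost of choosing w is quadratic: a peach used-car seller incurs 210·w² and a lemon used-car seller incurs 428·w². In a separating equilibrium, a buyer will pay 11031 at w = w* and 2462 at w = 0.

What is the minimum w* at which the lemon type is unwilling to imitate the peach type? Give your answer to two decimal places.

4.47

The lemon type at w = 0 receives 2462; imitating at w* yields 11031 − 428·w*².
Indifference: 2462 = 11031 − 428·w*², so w*² = (11031 − 2462) / 428 ≈ 20.0210.
w* = √20.0210 ≈ 4.47.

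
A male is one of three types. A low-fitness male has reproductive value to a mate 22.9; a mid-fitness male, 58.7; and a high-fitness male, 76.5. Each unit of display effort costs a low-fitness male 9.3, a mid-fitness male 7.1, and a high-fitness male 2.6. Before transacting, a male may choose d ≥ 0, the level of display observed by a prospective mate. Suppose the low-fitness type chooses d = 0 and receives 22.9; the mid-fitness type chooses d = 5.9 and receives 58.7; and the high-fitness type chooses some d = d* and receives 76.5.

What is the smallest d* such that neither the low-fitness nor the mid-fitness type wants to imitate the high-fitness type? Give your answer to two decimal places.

8.41

Low-fitness type (on-path payoff 22.9) won't mimic when 22.9 ≥ 76.5 − 9.3·d*, i.e. d* ≥ 5.76.
Mid-fitness type (on-path payoff 58.7 − 7.1×5.9 = 16.81) won't mimic when 16.81 ≥ 76.5 − 7.1·d*, i.e. d* ≥ 8.41.
Both must hold, so d* = max(5.76, 8.41) = 8.41. The mid-fitness type's constraint binds.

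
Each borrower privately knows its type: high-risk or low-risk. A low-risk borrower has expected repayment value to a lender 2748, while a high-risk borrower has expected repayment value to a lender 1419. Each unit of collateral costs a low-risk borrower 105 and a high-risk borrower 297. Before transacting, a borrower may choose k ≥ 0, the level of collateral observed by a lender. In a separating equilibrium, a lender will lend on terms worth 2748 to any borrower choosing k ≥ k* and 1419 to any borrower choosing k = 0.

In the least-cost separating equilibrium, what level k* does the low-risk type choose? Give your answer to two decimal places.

A high-risk borrower choosing k = 0 receives 1419.
Imitating at k* instead would pay 2748 at cost 297·k*, netting 2748 − 297·k*.
Indifference: 1419 = 2748 − 297·k*, so k* = (2748 − 1419) / 297 ≈ 4.47.
At k* the high-risk type's incentive constraint just binds; the low-risk type strictly prefers k* since its per-unit cost is lower.

4.47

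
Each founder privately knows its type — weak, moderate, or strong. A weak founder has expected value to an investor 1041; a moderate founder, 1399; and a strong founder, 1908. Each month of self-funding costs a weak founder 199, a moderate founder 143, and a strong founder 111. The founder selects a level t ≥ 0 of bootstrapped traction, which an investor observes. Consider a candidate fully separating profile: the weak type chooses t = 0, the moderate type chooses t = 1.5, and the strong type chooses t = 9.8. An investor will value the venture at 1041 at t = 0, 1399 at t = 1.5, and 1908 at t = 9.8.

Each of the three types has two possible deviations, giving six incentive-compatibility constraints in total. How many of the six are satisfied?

3

Strong (own payoff 1908 − 111×9.8 = 820.2): to t=0 gives 1041 → profitable ✗; to t=1.5 gives 1399 − 111×1.5 = 1232.5 → profitable ✗.
Moderate (own payoff 1399 − 143×1.5 = 1184.5): to t=0 gives 1041 → no gain ✓; to t=9.8 gives 1908 − 143×9.8 = 506.6 → no gain ✓.
Weak (own payoff 1041): to t=1.5 gives 1399 − 199×1.5 = 1100.5 → profitable ✗; to t=9.8 gives 1908 − 199×9.8 = -42.2 → no gain ✓.
3 of the 6 constraints hold; not an equilibrium.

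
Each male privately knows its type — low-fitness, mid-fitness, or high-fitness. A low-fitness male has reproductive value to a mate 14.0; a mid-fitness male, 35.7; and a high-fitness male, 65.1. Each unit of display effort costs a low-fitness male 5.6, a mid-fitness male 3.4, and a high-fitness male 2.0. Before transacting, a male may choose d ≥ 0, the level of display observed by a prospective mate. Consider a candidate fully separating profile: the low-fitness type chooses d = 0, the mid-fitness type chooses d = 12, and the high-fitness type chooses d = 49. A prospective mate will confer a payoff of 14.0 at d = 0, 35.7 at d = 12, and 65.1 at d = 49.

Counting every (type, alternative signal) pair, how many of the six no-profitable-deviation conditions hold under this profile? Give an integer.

Mid-fitness (own payoff 35.7 − 3.4×12 = -5.1): to d=0 gives 14.0 → profitable ✗; to d=49 gives 65.1 − 3.4×49 = -101.5 → no gain ✓.
Low-fitness (own payoff 14.0): to d=12 gives 35.7 − 5.6×12 = -31.5 → no gain ✓; to d=49 gives 65.1 − 5.6×49 = -209.3 → no gain ✓.
High-fitness (own payoff 65.1 − 2.0×49 = -32.9): to d=0 gives 14.0 → profitable ✗; to d=12 gives 35.7 − 2.0×12 = 11.7 → profitable ✗.
3 of the 6 constraints hold; not an equilibrium.

3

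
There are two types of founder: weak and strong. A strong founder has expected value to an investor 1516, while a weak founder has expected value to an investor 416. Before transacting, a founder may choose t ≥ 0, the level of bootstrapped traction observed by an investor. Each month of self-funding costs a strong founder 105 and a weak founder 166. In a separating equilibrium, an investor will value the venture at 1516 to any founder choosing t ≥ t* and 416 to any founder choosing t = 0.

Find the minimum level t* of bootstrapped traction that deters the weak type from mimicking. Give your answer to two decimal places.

A weak founder choosing t = 0 receives 416.
Imitating at t* instead would pay 1516 at cost 166·t*, netting 1516 − 166·t*.
Indifference: 416 = 1516 − 166·t*, so t* = (1516 − 416) / 166 ≈ 6.63.
At t* the weak type's incentive constraint just binds; the strong type strictly prefers t* since its per-unit cost is lower.

6.63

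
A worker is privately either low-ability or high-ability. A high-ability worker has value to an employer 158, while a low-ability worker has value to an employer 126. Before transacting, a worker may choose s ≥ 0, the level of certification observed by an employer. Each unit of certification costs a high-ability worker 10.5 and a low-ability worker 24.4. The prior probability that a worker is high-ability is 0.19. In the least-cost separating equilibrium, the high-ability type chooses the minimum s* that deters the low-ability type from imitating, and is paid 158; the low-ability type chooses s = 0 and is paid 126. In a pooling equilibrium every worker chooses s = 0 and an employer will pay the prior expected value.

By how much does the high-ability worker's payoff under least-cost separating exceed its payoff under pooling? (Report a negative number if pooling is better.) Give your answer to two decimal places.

12.15

Least-cost separating signal: s* solves 126 = 158 − 24.4·s*, so s* = (158 − 126)/24.4 ≈ 1.3115.
High-ability type's separating payoff: 158 − 10.5 × s* = 158 − 10.5 × (158 − 126)/24.4 = 158 − 336/24.4 ≈ 144.2295.
Pooling payoff: 0.19 × 158 + 0.81 × 126 = 132.08.
Difference: 144.2295 − 132.08 = 12.1495, i.e. 12.15 to two decimal places.
The high-ability type prefers to separate.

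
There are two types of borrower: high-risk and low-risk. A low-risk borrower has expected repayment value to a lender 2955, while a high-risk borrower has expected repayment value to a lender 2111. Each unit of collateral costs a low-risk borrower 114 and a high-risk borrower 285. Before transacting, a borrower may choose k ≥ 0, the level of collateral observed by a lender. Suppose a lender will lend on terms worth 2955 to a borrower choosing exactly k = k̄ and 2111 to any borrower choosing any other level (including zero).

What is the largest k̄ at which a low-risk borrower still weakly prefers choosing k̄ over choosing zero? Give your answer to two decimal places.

7.40

Choosing k̄ yields the low-risk type 2955 − 114·k̄; choosing zero yields 2111.
The low-risk type is indifferent at 2955 − 114·k̄ = 2111, i.e. k̄ = (2955 − 2111) / 114 ≈ 7.40.
For any k̄ above 7.40 the low-risk type would rather pool at zero, so separation collapses.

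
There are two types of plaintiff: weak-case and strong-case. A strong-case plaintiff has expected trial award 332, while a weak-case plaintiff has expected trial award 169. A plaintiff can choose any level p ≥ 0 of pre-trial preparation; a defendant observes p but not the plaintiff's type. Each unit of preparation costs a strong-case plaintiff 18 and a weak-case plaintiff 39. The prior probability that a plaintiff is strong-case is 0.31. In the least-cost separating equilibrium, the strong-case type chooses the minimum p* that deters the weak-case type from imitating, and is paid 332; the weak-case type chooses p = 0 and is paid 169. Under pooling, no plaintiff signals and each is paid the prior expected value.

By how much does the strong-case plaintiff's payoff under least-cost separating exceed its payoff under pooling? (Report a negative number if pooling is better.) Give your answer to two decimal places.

Least-cost separating signal: p* solves 169 = 332 − 39·p*, so p* = (332 − 169)/39 ≈ 4.1795.
Strong-case type's separating payoff: 332 − 18 × p* = 332 − 18 × (332 − 169)/39 = 332 − 2934/39 ≈ 256.7692.
Pooling payoff: 0.31 × 332 + 0.69 × 169 = 219.53.
Difference: 256.7692 − 219.53 = 37.2392, i.e. 37.24 to two decimal places.
The strong-case type prefers to separate.

37.24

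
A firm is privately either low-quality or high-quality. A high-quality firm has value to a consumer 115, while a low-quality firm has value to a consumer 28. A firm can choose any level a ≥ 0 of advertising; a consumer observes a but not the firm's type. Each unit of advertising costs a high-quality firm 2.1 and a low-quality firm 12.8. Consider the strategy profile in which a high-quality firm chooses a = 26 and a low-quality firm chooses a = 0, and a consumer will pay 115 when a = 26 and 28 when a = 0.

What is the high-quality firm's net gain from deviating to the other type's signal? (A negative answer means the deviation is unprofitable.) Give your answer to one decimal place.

Playing a = 26 the high-quality firm receives 115 − 2.1 × 26 = 60.4.
Deviating to a = 0 yields 28 instead.
Gain from deviating: 28 − 60.4 = -32.4.
The gain is negative, so the high-quality type's incentive-compatibility constraint is satisfied.

-32.4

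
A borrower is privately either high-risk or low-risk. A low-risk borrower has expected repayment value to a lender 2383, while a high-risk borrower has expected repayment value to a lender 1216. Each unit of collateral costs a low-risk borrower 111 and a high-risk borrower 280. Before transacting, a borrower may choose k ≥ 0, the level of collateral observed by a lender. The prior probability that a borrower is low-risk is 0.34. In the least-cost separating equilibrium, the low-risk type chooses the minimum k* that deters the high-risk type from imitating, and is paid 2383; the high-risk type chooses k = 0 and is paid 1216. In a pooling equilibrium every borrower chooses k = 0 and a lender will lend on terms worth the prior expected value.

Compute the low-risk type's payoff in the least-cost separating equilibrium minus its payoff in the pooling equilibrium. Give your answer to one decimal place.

Least-cost separating signal: k* solves 1216 = 2383 − 280·k*, so k* = (2383 − 1216)/280 ≈ 4.1679.
Low-risk type's separating payoff: 2383 − 111 × k* = 2383 − 111 × (2383 − 1216)/280 = 2383 − 129537/280 ≈ 1920.368.
Pooling payoff: 0.34 × 2383 + 0.66 × 1216 = 1612.78.
Difference: 1920.368 − 1612.78 = 307.588, i.e. 307.6 to one decimal place.
The low-risk type prefers to separate.

307.6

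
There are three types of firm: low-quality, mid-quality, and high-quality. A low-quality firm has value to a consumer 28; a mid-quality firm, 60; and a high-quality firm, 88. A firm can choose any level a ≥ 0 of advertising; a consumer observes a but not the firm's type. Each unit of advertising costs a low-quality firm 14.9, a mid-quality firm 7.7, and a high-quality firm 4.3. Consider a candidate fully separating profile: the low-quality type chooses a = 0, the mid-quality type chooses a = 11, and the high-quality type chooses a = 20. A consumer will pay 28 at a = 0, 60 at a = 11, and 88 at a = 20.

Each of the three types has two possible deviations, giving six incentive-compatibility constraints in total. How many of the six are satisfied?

3

Low-quality (own payoff 28): to a=11 gives 60 − 14.9×11 = -103.9 → no gain ✓; to a=20 gives 88 − 14.9×20 = -210 → no gain ✓.
Mid-quality (own payoff 60 − 7.7×11 = -24.7): to a=0 gives 28 → profitable ✗; to a=20 gives 88 − 7.7×20 = -66 → no gain ✓.
High-quality (own payoff 88 − 4.3×20 = 2): to a=0 gives 28 → profitable ✗; to a=11 gives 60 − 4.3×11 = 12.7 → profitable ✗.
3 of the 6 constraints hold; not an equilibrium.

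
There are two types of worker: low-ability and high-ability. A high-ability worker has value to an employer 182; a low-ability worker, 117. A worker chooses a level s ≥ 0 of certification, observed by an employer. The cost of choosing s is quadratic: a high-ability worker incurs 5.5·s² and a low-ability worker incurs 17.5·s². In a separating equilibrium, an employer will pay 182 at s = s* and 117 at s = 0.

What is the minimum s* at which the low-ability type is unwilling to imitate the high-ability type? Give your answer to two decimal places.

1.93

The low-ability type at s = 0 receives 117; imitating at s* yields 182 − 17.5·s*².
Indifference: 117 = 182 − 17.5·s*², so s*² = (182 − 117) / 17.5 ≈ 3.7143.
s* = √3.7143 ≈ 1.93.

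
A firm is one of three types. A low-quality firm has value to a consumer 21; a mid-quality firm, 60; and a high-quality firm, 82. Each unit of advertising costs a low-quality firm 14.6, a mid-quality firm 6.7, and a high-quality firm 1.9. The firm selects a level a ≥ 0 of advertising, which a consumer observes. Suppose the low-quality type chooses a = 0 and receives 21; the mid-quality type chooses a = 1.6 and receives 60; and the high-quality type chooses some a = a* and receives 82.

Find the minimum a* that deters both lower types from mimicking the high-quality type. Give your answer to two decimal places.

Mid-quality type (on-path payoff 60 − 6.7×1.6 = 49.28) won't mimic when 49.28 ≥ 82 − 6.7·a*, i.e. a* ≥ 4.88.
Low-quality type (on-path payoff 21) won't mimic when 21 ≥ 82 − 14.6·a*, i.e. a* ≥ 4.18.
Both must hold, so a* = max(4.18, 4.88) = 4.88. The mid-quality type's constraint binds.

4.88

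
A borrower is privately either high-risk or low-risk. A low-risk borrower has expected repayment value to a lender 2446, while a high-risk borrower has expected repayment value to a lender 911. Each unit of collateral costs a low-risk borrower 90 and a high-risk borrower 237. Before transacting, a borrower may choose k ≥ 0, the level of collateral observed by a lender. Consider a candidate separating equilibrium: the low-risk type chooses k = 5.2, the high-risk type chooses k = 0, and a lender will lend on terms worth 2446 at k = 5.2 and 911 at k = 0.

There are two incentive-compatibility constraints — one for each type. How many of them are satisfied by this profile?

1

High-risk type: stay at 0 → 911; mimic → 2446 − 237 × 5.2 = 1213.6. IC fails (911 < 1213.6).
Low-risk type: signal → 2446 − 90 × 5.2 = 1978; deviate to 0 → 911. IC holds (1978 ≥ 911).
1 of 2 constraints hold, so this profile is not an equilibrium.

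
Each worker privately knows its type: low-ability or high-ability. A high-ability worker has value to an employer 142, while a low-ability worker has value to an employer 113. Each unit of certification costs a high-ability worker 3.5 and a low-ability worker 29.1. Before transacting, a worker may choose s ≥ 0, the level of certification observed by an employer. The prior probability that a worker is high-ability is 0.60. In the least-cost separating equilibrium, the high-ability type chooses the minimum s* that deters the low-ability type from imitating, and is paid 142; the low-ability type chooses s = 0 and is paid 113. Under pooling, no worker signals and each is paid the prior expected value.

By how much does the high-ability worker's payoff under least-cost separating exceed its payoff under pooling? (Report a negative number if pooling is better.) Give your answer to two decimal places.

8.11

Least-cost separating signal: s* solves 113 = 142 − 29.1·s*, so s* = (142 − 113)/29.1 ≈ 0.9966.
High-ability type's separating payoff: 142 − 3.5 × s* = 142 − 3.5 × (142 − 113)/29.1 = 142 − 101.5/29.1 ≈ 138.5120.
Pooling payoff: 0.60 × 142 + 0.40 × 113 = 130.4.
Difference: 138.5120 − 130.4 = 8.112, i.e. 8.11 to two decimal places.
The high-ability type prefers to separate.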